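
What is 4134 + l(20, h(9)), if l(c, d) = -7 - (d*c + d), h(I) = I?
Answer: 3938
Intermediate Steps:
l(c, d) = -7 - d - c*d (l(c, d) = -7 - (c*d + d) = -7 - (d + c*d) = -7 + (-d - c*d) = -7 - d - c*d)
4134 + l(20, h(9)) = 4134 + (-7 - 1*9 - 1*20*9) = 4134 + (-7 - 9 - 180) = 4134 - 196 = 3938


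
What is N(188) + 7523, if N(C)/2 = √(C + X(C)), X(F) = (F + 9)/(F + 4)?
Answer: 7523 + √108879/12 ≈ 7550.5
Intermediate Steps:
X(F) = (9 + F)/(4 + F)
N(C) = 2*√(C + (9 + C)/(4 + C))
N(188) + 7523 = 2*√((9 + 188 + 188*(4 + 188))/(4 + 188)) + 7523 = 2*√((9 + 188 + 188*192)/192) + 7523 = 2*√((9 + 188 + 36096)/192) + 7523 = 2*√((1/192)*36293) + 7523 = 2*√(36293/192) + 7523 = 2*(√108879/24) + 7523 = √108879/12 + 7523 = 7523 + √108879/12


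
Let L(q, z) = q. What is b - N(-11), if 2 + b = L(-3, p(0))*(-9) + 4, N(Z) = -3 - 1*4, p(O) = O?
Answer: 36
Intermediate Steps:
N(Z) = -7 (N(Z) = -3 - 4 = -7)
b = 29 (b = -2 + (-3*(-9) + 4) = -2 + (27 + 4) = -2 + 31 = 29)
b - N(-11) = 29 - 1*(-7) = 29 + 7 = 36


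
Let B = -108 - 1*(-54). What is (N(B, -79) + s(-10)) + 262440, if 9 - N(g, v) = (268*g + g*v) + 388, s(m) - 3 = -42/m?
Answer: 1361371/5 ≈ 2.7227e+5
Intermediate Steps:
B = -54 (B = -108 + 54 = -54)
s(m) = 3 - 42/m
N(g, v) = -379 - 268*g - g*v (N(g, v) = 9 - ((268*g + g*v) + 388) = 9 - (388 + 268*g + g*v) = 9 + (-388 - 268*g - g*v) = -379 - 268*g - g*v)
(N(B, -79) + s(-10)) + 262440 = ((-379 - 268*(-54) - 1*(-54)*(-79)) + (3 - 42/(-10))) + 262440 = ((-379 + 14472 - 4266) + (3 - 42*(-1/10))) + 262440 = (9827 + (3 + 21/5)) + 262440 = (9827 + 36/5) + 262440 = 49171/5 + 262440 = 1361371/5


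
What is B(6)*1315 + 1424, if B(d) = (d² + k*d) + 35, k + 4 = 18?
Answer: 205249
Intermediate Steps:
k = 14 (k = -4 + 18 = 14)
B(d) = 35 + d² + 14*d (B(d) = (d² + 14*d) + 35 = 35 + d² + 14*d)
B(6)*1315 + 1424 = (35 + 6² + 14*6)*1315 + 1424 = (35 + 36 + 84)*1315 + 1424 = 155*1315 + 1424 = 203825 + 1424 = 205249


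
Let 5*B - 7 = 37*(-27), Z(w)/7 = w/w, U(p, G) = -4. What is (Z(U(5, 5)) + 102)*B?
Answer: -108128/5 ≈ -21626.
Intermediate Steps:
Z(w) = 7 (Z(w) = 7*(w/w) = 7*1 = 7)
B = -992/5 (B = 7/5 + (37*(-27))/5 = 7/5 + (⅕)*(-999) = 7/5 - 999/5 = -992/5 ≈ -198.40)
(Z(U(5, 5)) + 102)*B = (7 + 102)*(-992/5) = 109*(-992/5) = -108128/5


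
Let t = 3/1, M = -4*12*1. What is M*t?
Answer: -144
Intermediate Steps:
M = -48 (M = -48*1 = -48)
t = 3 (t = 3*1 = 3)
M*t = -48*3 = -144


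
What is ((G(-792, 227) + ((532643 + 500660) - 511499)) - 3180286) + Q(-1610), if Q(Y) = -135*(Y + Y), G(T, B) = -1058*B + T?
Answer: -2464740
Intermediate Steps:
G(T, B) = T - 1058*B
Q(Y) = -270*Y
((G(-792, 227) + ((532643 + 500660) - 511499)) - 3180286) + Q(-1610) = (((-792 - 1058*227) + ((532643 + 500660) - 511499)) - 3180286) - 270*(-1610) = (((-792 - 240166) + (1033303 - 511499)) - 3180286) + 434700 = ((-240958 + 521804) - 3180286) + 434700 = (280846 - 3180286) + 434700 = -2899440 + 434700 = -2464740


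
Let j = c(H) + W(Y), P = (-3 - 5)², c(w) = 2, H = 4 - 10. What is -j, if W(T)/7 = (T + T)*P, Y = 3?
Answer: -2690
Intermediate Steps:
H = -6
P = 64 (P = (-8)² = 64)
W(T) = 896*T (W(T) = 7*((T + T)*64) = 7*((2*T)*64) = 7*(128*T) = 896*T)
j = 2690 (j = 2 + 896*3 = 2 + 2688 = 2690)
-j = -1*2690 = -2690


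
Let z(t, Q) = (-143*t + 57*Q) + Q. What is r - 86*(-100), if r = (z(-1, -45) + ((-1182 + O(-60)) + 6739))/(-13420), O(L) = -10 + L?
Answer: 5770449/671 ≈ 8599.8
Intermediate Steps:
z(t, Q) = -143*t + 58*Q
r = -151/671 (r = ((-143*(-1) + 58*(-45)) + ((-1182 + (-10 - 60)) + 6739))/(-13420) = ((143 - 2610) + ((-1182 - 70) + 6739))*(-1/13420) = (-2467 + (-1252 + 6739))*(-1/13420) = (-2467 + 5487)*(-1/13420) = 3020*(-1/13420) = -151/671 ≈ -0.22504)
r - 86*(-100) = -151/671 - 86*(-100) = -151/671 + 8600 = 5770449/671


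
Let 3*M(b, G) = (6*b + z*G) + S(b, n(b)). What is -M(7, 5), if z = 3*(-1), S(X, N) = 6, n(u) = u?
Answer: -11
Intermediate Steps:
z = -3
M(b, G) = 2 - G + 2*b (M(b, G) = ((6*b - 3*G) + 6)/3 = ((-3*G + 6*b) + 6)/3 = (6 - 3*G + 6*b)/3 = 2 - G + 2*b)
-M(7, 5) = -(2 - 1*5 + 2*7) = -(2 - 5 + 14) = -1*11 = -11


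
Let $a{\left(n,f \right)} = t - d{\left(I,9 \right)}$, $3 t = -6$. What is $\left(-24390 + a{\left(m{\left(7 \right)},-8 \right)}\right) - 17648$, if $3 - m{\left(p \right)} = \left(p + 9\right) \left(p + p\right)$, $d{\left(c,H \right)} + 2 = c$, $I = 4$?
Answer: $-42042$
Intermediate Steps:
$d{\left(c,H \right)} = -2 + c$
$m{\left(p \right)} = 3 - 2 p \left(9 + p\right)$ ($m{\left(p \right)} = 3 - \left(p + 9\right) \left(p + p\right) = 3 - \left(9 + p\right) 2 p = 3 - 2 p \left(9 + p\right)$)
$t = -2$ ($t = \frac{1}{3} \left(-6\right) = -2$)
$a{\left(n,f \right)} = -4$ ($a{\left(n,f \right)} = -2 - \left(-2 + 4\right) = -2 - 2 = -4$)
$\left(-24390 + a{\left(m{\left(7 \right)},-8 \right)}\right) - 17648 = \left(-24390 - 4\right) - 17648 = -24394 - 17648 = -42042$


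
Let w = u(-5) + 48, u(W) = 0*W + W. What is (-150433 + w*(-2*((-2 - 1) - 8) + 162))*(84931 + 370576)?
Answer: -64919313147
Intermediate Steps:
u(W) = W (u(W) = 0 + W = W)
w = 43 (w = -5 + 48 = 43)
(-150433 + w*(-2*((-2 - 1) - 8) + 162))*(84931 + 370576) = (-150433 + 43*(-2*((-2 - 1) - 8) + 162))*(84931 + 370576) = (-150433 + 43*(-2*(-3 - 8) + 162))*455507 = (-150433 + 43*(-2*(-11) + 162))*455507 = (-150433 + 43*(22 + 162))*455507 = (-150433 + 43*184)*455507 = (-150433 + 7912)*455507 = -142521*455507 = -64919313147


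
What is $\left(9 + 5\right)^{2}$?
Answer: $196$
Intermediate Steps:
$\left(9 + 5\right)^{2} = 14^{2} = 196$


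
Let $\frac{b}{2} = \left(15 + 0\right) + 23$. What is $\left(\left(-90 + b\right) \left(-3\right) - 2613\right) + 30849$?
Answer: $28278$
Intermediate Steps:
$b = 76$ ($b = 2 \left(\left(15 + 0\right) + 23\right) = 2 \left(15 + 23\right) = 2 \cdot 38 = 76$)
$\left(\left(-90 + b\right) \left(-3\right) - 2613\right) + 30849 = \left(\left(-90 + 76\right) \left(-3\right) - 2613\right) + 30849 = \left(\left(-14\right) \left(-3\right) - 2613\right) + 30849 = \left(42 - 2613\right) + 30849 = -2571 + 30849 = 28278$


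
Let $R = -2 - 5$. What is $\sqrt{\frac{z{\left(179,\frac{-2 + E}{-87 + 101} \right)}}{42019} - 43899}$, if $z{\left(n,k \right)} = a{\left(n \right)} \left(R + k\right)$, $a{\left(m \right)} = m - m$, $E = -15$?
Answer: $i \sqrt{43899} \approx 209.52 i$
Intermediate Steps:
$R = -7$
$a{\left(m \right)} = 0$
$z{\left(n,k \right)} = 0$ ($z{\left(n,k \right)} = 0 \left(-7 + k\right) = 0$)
$\sqrt{\frac{z{\left(179,\frac{-2 + E}{-87 + 101} \right)}}{42019} - 43899} = \sqrt{\frac{0}{42019} - 43899} = \sqrt{0 \cdot \frac{1}{42019} - 43899} = \sqrt{0 - 43899} = \sqrt{-43899} = i \sqrt{43899}$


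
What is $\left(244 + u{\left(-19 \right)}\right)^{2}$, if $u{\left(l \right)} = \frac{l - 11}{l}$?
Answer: $\frac{21771556}{361} \approx 60309.0$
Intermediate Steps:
$u{\left(l \right)} = \frac{-11 + l}{l}$ ($u{\left(l \right)} = \frac{l - 11}{l} = \frac{-11 + l}{l}$)
$\left(244 + u{\left(-19 \right)}\right)^{2} = \left(244 + \frac{-11 - 19}{-19}\right)^{2} = \left(244 - - \frac{30}{19}\right)^{2} = \left(244 + \frac{30}{19}\right)^{2} = \left(\frac{4666}{19}\right)^{2} = \frac{21771556}{361}$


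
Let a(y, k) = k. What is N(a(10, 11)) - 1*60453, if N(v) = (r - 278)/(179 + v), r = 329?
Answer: -11486019/190 ≈ -60453.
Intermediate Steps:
N(v) = 51/(179 + v) (N(v) = (329 - 278)/(179 + v) = 51/(179 + v))
N(a(10, 11)) - 1*60453 = 51/(179 + 11) - 1*60453 = 51/190 - 60453 = -11486019/190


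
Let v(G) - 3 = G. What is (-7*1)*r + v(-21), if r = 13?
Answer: -109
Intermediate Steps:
v(G) = 3 + G
(-7*1)*r + v(-21) = -7*1*13 + (3 - 21) = -7*13 - 18 = -91 - 18 = -109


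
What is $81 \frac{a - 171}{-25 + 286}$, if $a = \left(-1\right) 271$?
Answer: $- \frac{3978}{29} \approx -137.17$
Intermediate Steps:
$a = -271$
$81 \frac{a - 171}{-25 + 286} = 81 \frac{-271 - 171}{-25 + 286} = 81 \left(- \frac{442}{261}\right) = - \frac{3978}{29}$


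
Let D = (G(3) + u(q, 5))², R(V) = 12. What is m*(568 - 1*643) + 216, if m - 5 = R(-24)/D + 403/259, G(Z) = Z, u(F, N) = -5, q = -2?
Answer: -129681/259 ≈ -500.70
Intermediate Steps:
D = 4 (D = (3 - 5)² = (-2)² = 4)
m = 2475/259 (m = 5 + (12/4 + 403/259) = 5 + (12*(¼) + 403*(1/259)) = 5 + (3 + 403/259) = 5 + 1180/259 = 2475/259 ≈ 9.5560)
m*(568 - 1*643) + 216 = 2475*(568 - 1*643)/259 + 216 = 2475*(568 - 643)/259 + 216 = (2475/259)*(-75) + 216 = -185625/259 + 216 = -129681/259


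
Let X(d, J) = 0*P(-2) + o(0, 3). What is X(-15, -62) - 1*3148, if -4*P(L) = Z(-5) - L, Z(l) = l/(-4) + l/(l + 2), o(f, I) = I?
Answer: -3145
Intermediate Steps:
Z(l) = -l/4 + l/(2 + l) (Z(l) = l*(-¼) + l/(2 + l) = -l/4 + l/(2 + l))
P(L) = -35/48 + L/4 (P(L) = -((¼)*(-5)*(2 - 1*(-5))/(2 - 5) - L)/4 = -((¼)*(-5)*(2 + 5)/(-3) - L)/4 = -((¼)*(-5)*(-⅓)*7 - L)/4 = -(35/12 - L)/4 = -35/48 + L/4)
X(d, J) = 3 (X(d, J) = 0*(-35/48 + (¼)*(-2)) + 3 = 0*(-35/48 - ½) + 3 = 0*(-59/48) + 3 = 0 + 3 = 3)
X(-15, -62) - 1*3148 = 3 - 1*3148 = 3 - 3148 = -3145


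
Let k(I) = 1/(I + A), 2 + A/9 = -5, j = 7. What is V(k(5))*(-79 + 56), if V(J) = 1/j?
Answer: -23/7 ≈ -3.2857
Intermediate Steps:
A = -63 (A = -18 + 9*(-5) = -18 - 45 = -63)
k(I) = 1/(-63 + I) (k(I) = 1/(I - 63) = 1/(-63 + I))
V(J) = ⅐ (V(J) = 1/7 = 1*(⅐) = ⅐)
V(k(5))*(-79 + 56) = (-79 + 56)/7 = (⅐)*(-23) = -23/7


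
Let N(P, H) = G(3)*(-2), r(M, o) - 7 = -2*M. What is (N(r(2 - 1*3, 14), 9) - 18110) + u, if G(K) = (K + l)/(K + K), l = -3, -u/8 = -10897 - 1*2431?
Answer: 88514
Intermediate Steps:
u = 106624 (u = -8*(-10897 - 1*2431) = -8*(-10897 - 2431) = -8*(-13328) = 106624)
r(M, o) = 7 - 2*M
G(K) = (-3 + K)/(2*K) (G(K) = (K - 3)/(K + K) = (-3 + K)/((2*K)) = (-3 + K)*(1/(2*K)) = (-3 + K)/(2*K))
N(P, H) = 0 (N(P, H) = ((1/2)*(-3 + 3)/3)*(-2) = ((1/2)*(1/3)*0)*(-2) = 0*(-2) = 0)
(N(r(2 - 1*3, 14), 9) - 18110) + u = (0 - 18110) + 106624 = -18110 + 106624 = 88514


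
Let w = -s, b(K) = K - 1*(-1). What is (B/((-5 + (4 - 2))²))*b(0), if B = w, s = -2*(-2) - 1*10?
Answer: ⅔ ≈ 0.66667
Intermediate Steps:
b(K) = 1 + K (b(K) = K + 1 = 1 + K)
s = -6 (s = 4 - 10 = -6)
w = 6 (w = -1*(-6) = 6)
B = 6
(B/((-5 + (4 - 2))²))*b(0) = (6/((-5 + (4 - 2))²))*(1 + 0) = (6/((-5 + 2)²))*1 = (6/((-3)²))*1 = (6/9)*1 = (6*(⅑))*1 = (⅔)*1 = ⅔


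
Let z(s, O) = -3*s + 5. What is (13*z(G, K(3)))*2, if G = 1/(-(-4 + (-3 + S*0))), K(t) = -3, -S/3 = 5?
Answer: 832/7 ≈ 118.86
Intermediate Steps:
S = -15 (S = -3*5 = -15)
G = ⅐ (G = 1/(-(-4 + (-3 - 15*0))) = 1/(-(-4 + (-3 + 0))) = 1/(-(-4 - 3)) = 1/(-1*(-7)) = 1/7 = ⅐ ≈ 0.14286)
z(s, O) = 5 - 3*s
(13*z(G, K(3)))*2 = (13*(5 - 3*⅐))*2 = (13*(5 - 3/7))*2 = (13*(32/7))*2 = (416/7)*2 = 832/7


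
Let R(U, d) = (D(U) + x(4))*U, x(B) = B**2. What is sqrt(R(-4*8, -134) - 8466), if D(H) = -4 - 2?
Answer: I*sqrt(8786) ≈ 93.734*I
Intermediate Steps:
D(H) = -6
R(U, d) = 10*U (R(U, d) = (-6 + 4**2)*U = (-6 + 16)*U = 10*U)
sqrt(R(-4*8, -134) - 8466) = sqrt(10*(-4*8) - 8466) = sqrt(10*(-32) - 8466) = sqrt(-320 - 8466) = sqrt(-8786) = I*sqrt(8786)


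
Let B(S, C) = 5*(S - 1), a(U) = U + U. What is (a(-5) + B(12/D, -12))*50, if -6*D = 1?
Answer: -18750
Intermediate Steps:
D = -⅙ (D = -⅙*1 = -⅙ ≈ -0.16667)
a(U) = 2*U
B(S, C) = -5 + 5*S (B(S, C) = 5*(-1 + S) = -5 + 5*S)
(a(-5) + B(12/D, -12))*50 = (2*(-5) + (-5 + 5*(12/(-⅙))))*50 = (-10 + (-5 + 5*(12*(-6))))*50 = (-10 + (-5 + 5*(-72)))*50 = (-10 + (-5 - 360))*50 = (-10 - 365)*50 = -375*50 = -18750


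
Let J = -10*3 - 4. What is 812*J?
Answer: -27608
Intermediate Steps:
J = -34 (J = -30 - 4 = -34)
812*J = 812*(-34) = -27608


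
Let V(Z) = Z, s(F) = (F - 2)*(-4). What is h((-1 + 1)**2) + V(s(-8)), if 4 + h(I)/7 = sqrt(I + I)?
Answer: 12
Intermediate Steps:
s(F) = 8 - 4*F (s(F) = (-2 + F)*(-4) = 8 - 4*F)
h(I) = -28 + 7*sqrt(2)*sqrt(I) (h(I) = -28 + 7*sqrt(I + I) = -28 + 7*sqrt(2*I) = -28 + 7*(sqrt(2)*sqrt(I)) = -28 + 7*sqrt(2)*sqrt(I))
h((-1 + 1)**2) + V(s(-8)) = (-28 + 7*sqrt(2)*sqrt((-1 + 1)**2)) + (8 - 4*(-8)) = (-28 + 7*sqrt(2)*sqrt(0**2)) + (8 + 32) = (-28 + 7*sqrt(2)*sqrt(0)) + 40 = (-28 + 7*sqrt(2)*0) + 40 = (-28 + 0) + 40 = -28 + 40 = 12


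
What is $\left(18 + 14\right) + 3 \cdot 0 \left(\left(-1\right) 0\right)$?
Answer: $32$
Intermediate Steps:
$\left(18 + 14\right) + 3 \cdot 0 \left(\left(-1\right) 0\right) = 32 + 0 \cdot 0 = 32 + 0 = 32$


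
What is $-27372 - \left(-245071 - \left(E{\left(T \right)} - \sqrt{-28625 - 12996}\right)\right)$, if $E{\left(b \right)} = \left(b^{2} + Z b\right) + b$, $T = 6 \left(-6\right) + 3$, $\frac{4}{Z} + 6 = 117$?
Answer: $\frac{8093891}{37} - i \sqrt{41621} \approx 2.1875 \cdot 10^{5} - 204.01 i$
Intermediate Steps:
$Z = \frac{4}{111}$ ($Z = \frac{4}{-6 + 117} = \frac{4}{111} \approx 0.036036$)
$T = -33$ ($T = -36 + 3 = -33$)
$E{\left(b \right)} = b^{2} + \frac{115 b}{111}$ ($E{\left(b \right)} = \left(b^{2} + \frac{4 b}{111}\right) + b = b^{2} + \frac{115 b}{111}$)
$-27372 - \left(-245071 - \left(E{\left(T \right)} - \sqrt{-28625 - 12996}\right)\right) = -27372 - \left(-245071 - \left(\frac{1}{111} \left(-33\right) \left(115 + 111 \left(-33\right)\right) - \sqrt{-28625 - 12996}\right)\right) = -27372 - \left(-245071 - \left(\frac{1}{111} \left(-33\right) \left(115 - 3663\right) - \sqrt{-41621}\right)\right) = -27372 - \left(-245071 - \left(\frac{1}{111} \left(-33\right) \left(-3548\right) - i \sqrt{41621}\right)\right) = -27372 - \left(-245071 - \left(\frac{39028}{37} - i \sqrt{41621}\right)\right) = -27372 - \left(- \frac{9106655}{37} + i \sqrt{41621}\right) = -27372 + \left(\frac{9106655}{37} - i \sqrt{41621}\right) = \frac{8093891}{37} - i \sqrt{41621}$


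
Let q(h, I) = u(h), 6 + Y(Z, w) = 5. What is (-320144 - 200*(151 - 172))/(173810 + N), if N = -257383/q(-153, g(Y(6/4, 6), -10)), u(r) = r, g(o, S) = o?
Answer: -48339432/26850313 ≈ -1.8003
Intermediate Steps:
Y(Z, w) = -1 (Y(Z, w) = -6 + 5 = -1)
q(h, I) = h
N = 257383/153 (N = -257383/(-153) = -257383*(-1/153) = 257383/153 ≈ 1682.2)
(-320144 - 200*(151 - 172))/(173810 + N) = (-320144 - 200*(151 - 172))/(173810 + 257383/153) = (-320144 - 200*(-21))/(26850313/153) = (-320144 + 4200)*(153/26850313) = -315944*153/26850313 = -48339432/26850313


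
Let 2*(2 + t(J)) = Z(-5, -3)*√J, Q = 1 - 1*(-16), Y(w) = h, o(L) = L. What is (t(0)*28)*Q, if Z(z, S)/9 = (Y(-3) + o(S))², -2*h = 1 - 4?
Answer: -952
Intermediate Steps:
h = 3/2 (h = -(1 - 4)/2 = -½*(-3) = 3/2 ≈ 1.5000)
Y(w) = 3/2
Z(z, S) = 9*(3/2 + S)²
Q = 17 (Q = 1 + 16 = 17)
t(J) = -2 + 81*√J/8 (t(J) = -2 + ((9*(3 + 2*(-3))²/4)*√J)/2 = -2 + ((9*(3 - 6)²/4)*√J)/2 = -2 + (((9/4)*(-3)²)*√J)/2 = -2 + (((9/4)*9)*√J)/2 = -2 + (81*√J/4)/2 = -2 + 81*√J/8)
(t(0)*28)*Q = ((-2 + 81*√0/8)*28)*17 = ((-2 + (81/8)*0)*28)*17 = ((-2 + 0)*28)*17 = -2*28*17 = -56*17 = -952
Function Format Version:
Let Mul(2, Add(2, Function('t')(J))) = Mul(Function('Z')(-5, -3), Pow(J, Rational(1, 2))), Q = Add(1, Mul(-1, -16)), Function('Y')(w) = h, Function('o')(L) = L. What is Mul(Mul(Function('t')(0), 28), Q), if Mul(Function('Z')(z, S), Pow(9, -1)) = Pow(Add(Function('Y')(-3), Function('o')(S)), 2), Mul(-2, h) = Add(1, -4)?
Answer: -952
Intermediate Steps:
h = Rational(3, 2) (h = Mul(Rational(-1, 2), Add(1, -4)) = Mul(Rational(-1, 2), -3) = Rational(3, 2) ≈ 1.5000)
Function('Y')(w) = Rational(3, 2)
Function('Z')(z, S) = Mul(9, Pow(Add(Rational(3, 2), S), 2))
Q = 17 (Q = Add(1, 16) = 17)
Function('t')(J) = Add(-2, Mul(Rational(81, 8), Pow(J, Rational(1, 2)))) (Function('t')(J) = Add(-2, Mul(Rational(1, 2), Mul(Mul(Rational(9, 4), Pow(Add(3, Mul(2, -3)), 2)), Pow(J, Rational(1, 2))))) = Add(-2, Mul(Rational(1, 2), Mul(Mul(Rational(9, 4), Pow(Add(3, -6), 2)), Pow(J, Rational(1, 2))))) = Add(-2, Mul(Rational(1, 2), Mul(Mul(Rational(9, 4), Pow(-3, 2)), Pow(J, Rational(1, 2))))) = Add(-2, Mul(Rational(1, 2), Mul(Mul(Rational(9, 4), 9), Pow(J, Rational(1, 2))))) = Add(-2, Mul(Rational(1, 2), Mul(Rational(81, 4), Pow(J, Rational(1, 2))))) = Add(-2, Mul(Rational(81, 8), Pow(J, Rational(1, 2)))))
Mul(Mul(Function('t')(0), 28), Q) = Mul(Mul(Add(-2, Mul(Rational(81, 8), Pow(0, Rational(1, 2)))), 28), 17) = Mul(Mul(Add(-2, Mul(Rational(81, 8), 0)), 28), 17) = Mul(Mul(Add(-2, 0), 28), 17) = Mul(Mul(-2, 28), 17) = Mul(-56, 17) = -952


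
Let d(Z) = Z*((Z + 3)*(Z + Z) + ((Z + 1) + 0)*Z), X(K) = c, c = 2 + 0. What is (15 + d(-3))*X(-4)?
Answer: -6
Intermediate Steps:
c = 2
X(K) = 2
d(Z) = Z*(Z*(1 + Z) + 2*Z*(3 + Z)) (d(Z) = Z*((3 + Z)*(2*Z) + ((1 + Z) + 0)*Z) = Z*(2*Z*(3 + Z) + (1 + Z)*Z) = Z*(2*Z*(3 + Z) + Z*(1 + Z)) = Z*(Z*(1 + Z) + 2*Z*(3 + Z)))
(15 + d(-3))*X(-4) = (15 + (-3)²*(7 + 3*(-3)))*2 = (15 + 9*(7 - 9))*2 = (15 + 9*(-2))*2 = (15 - 18)*2 = -3*2 = -6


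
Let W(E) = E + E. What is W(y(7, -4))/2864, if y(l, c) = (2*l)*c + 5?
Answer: -51/1432 ≈ -0.035615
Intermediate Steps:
y(l, c) = 5 + 2*c*l (y(l, c) = 2*c*l + 5 = 5 + 2*c*l)
W(E) = 2*E
W(y(7, -4))/2864 = (2*(5 + 2*(-4)*7))/2864 = (2*(5 - 56))*(1/2864) = (2*(-51))*(1/2864) = -102*1/2864 = -51/1432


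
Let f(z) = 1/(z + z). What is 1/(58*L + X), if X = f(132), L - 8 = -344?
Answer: -264/5144831 ≈ -5.1314e-5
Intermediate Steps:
L = -336 (L = 8 - 344 = -336)
f(z) = 1/(2*z)
X = 1/264 (X = (½)/132 = (½)*(1/132) = 1/264 ≈ 0.0037879)
1/(58*L + X) = 1/(58*(-336) + 1/264) = 1/(-19488 + 1/264) = 1/(-5144831/264) = -264/5144831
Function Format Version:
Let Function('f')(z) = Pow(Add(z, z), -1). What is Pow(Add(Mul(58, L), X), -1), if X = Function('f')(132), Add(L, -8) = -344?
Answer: Rational(-264, 5144831) ≈ -5.1314e-5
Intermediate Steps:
L = -336 (L = Add(8, -344) = -336)
Function('f')(z) = Mul(Rational(1, 2), Pow(z, -1)) (Function('f')(z) = Pow(Mul(2, z), -1) = Mul(Rational(1, 2), Pow(z, -1)))
X = Rational(1, 264) (X = Mul(Rational(1, 2), Pow(132, -1)) = Mul(Rational(1, 2), Rational(1, 132)) = Rational(1, 264) ≈ 0.0037879)
Pow(Add(Mul(58, L), X), -1) = Pow(Add(Mul(58, -336), Rational(1, 264)), -1) = Pow(Add(-19488, Rational(1, 264)), -1) = Pow(Rational(-5144831, 264), -1) = Rational(-264, 5144831)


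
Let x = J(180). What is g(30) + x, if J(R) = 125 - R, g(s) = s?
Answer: -25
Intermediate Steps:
x = -55 (x = 125 - 1*180 = 125 - 180 = -55)
g(30) + x = 30 - 55 = -25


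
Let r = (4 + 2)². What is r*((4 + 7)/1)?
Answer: 396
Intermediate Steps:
r = 36 (r = 6² = 36)
r*((4 + 7)/1) = 36*((4 + 7)/1) = 36*(11*1) = 36*11 = 396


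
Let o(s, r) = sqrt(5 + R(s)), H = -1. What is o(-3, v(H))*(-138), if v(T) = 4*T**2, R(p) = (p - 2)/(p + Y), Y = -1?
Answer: -345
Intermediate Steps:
R(p) = (-2 + p)/(-1 + p) (R(p) = (p - 2)/(p - 1) = (-2 + p)/(-1 + p))
o(s, r) = sqrt(5 + (-2 + s)/(-1 + s))
o(-3, v(H))*(-138) = sqrt((-7 + 6*(-3))/(-1 - 3))*(-138) = sqrt((-7 - 18)/(-4))*(-138) = sqrt(-1/4*(-25))*(-138) = sqrt(25/4)*(-138) = (5/2)*(-138) = -345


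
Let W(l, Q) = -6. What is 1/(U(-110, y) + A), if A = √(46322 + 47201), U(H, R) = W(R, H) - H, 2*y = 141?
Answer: -104/82707 + √93523/82707 ≈ 0.0024401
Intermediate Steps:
y = 141/2 (y = (½)*141 = 141/2 ≈ 70.500)
U(H, R) = -6 - H
A = √93523 ≈ 305.82
1/(U(-110, y) + A) = 1/((-6 - 1*(-110)) + √93523) = 1/((-6 + 110) + √93523) = 1/(104 + √93523)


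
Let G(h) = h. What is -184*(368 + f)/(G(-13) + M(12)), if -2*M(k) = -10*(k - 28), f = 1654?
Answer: 124016/31 ≈ 4000.5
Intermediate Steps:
M(k) = -140 + 5*k (M(k) = -(-5)*(k - 28) = -(-5)*(-28 + k) = -(280 - 10*k)/2 = -140 + 5*k)
-184*(368 + f)/(G(-13) + M(12)) = -184*(368 + 1654)/(-13 + (-140 + 5*12)) = -372048/(-13 + (-140 + 60)) = -372048/(-13 - 80) = -372048/(-93) = -372048*(-1)/93 = -184*(-674/31) = 124016/31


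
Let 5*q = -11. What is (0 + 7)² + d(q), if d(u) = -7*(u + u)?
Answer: 399/5 ≈ 79.800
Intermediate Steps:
q = -11/5 (q = (⅕)*(-11) = -11/5 ≈ -2.2000)
d(u) = -14*u
(0 + 7)² + d(q) = (0 + 7)² - 14*(-11/5) = 7² + 154/5 = 49 + 154/5 = 399/5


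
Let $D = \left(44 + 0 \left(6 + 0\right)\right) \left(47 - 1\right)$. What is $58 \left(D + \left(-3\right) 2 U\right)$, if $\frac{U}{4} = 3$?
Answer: $113216$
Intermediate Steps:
$U = 12$ ($U = 4 \cdot 3 = 12$)
$D = 2024$ ($D = \left(44 + 0 \cdot 6\right) 46 = \left(44 + 0\right) 46 = 44 \cdot 46 = 2024$)
$58 \left(D + \left(-3\right) 2 U\right) = 58 \left(2024 + \left(-3\right) 2 \cdot 12\right) = 58 \left(2024 - 72\right) = 58 \cdot 1952 = 113216$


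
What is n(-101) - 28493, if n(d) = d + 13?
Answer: -28581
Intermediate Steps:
n(d) = 13 + d
n(-101) - 28493 = (13 - 101) - 28493 = -88 - 28493 = -28581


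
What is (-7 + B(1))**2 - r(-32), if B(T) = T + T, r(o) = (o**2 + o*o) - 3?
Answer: -2020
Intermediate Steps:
r(o) = -3 + 2*o**2 (r(o) = (o**2 + o**2) - 3 = 2*o**2 - 3 = -3 + 2*o**2)
B(T) = 2*T
(-7 + B(1))**2 - r(-32) = (-7 + 2*1)**2 - (-3 + 2*(-32)**2) = (-7 + 2)**2 - (-3 + 2*1024) = (-5)**2 - (-3 + 2048) = 25 - 1*2045 = 25 - 2045 = -2020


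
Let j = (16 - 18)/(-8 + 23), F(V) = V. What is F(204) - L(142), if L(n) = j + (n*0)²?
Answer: 3062/15 ≈ 204.13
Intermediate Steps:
j = -2/15 ≈ -0.13333
L(n) = -2/15 (L(n) = -2/15 + (n*0)² = -2/15 + 0² = -2/15 + 0 = -2/15)
F(204) - L(142) = 204 - 1*(-2/15) = 204 + 2/15 = 3062/15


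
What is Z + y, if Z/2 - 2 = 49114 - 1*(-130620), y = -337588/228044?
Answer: 20493773795/57011 ≈ 3.5947e+5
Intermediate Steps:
y = -84397/57011 (y = -337588*1/228044 = -84397/57011 ≈ -1.4804)
Z = 359472 (Z = 4 + 2*(49114 - 1*(-130620)) = 4 + 2*(49114 + 130620) = 4 + 2*179734 = 4 + 359468 = 359472)
Z + y = 359472 - 84397/57011 = 20493773795/57011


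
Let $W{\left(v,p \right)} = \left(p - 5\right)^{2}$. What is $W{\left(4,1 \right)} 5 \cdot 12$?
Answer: $960$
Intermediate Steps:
$W{\left(v,p \right)} = \left(-5 + p\right)^{2}$
$W{\left(4,1 \right)} 5 \cdot 12 = \left(-5 + 1\right)^{2} \cdot 5 \cdot 12 = \left(-4\right)^{2} \cdot 5 \cdot 12 = 16 \cdot 5 \cdot 12 = 80 \cdot 12 = 960$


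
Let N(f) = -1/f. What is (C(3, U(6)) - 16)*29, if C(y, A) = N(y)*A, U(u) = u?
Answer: -522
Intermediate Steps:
C(y, A) = -A/y (C(y, A) = (-1/y)*A = -A/y)
(C(3, U(6)) - 16)*29 = (-1*6/3 - 16)*29 = (-1*6*⅓ - 16)*29 = (-2 - 16)*29 = -18*29 = -522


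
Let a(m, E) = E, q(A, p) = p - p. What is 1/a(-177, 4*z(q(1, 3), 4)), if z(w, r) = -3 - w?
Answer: -1/12 ≈ -0.083333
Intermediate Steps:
q(A, p) = 0
1/a(-177, 4*z(q(1, 3), 4)) = 1/(4*(-3 - 1*0)) = 1/(4*(-3 + 0)) = 1/(4*(-3)) = 1/(-12) = -1/12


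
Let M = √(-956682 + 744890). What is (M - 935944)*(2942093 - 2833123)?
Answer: -101989817680 + 435880*I*√13237 ≈ -1.0199e+11 + 5.0149e+7*I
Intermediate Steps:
M = 4*I*√13237 (M = √(-211792) = 4*I*√13237 ≈ 460.21*I)
(M - 935944)*(2942093 - 2833123) = (4*I*√13237 - 935944)*(2942093 - 2833123) = (-935944 + 4*I*√13237)*108970 = -101989817680 + 435880*I*√13237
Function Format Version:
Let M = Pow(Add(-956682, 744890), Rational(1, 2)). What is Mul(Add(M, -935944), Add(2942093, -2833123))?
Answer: Add(-101989817680, Mul(435880, I, Pow(13237, Rational(1, 2)))) ≈ Add(-1.0199e+11, Mul(5.0149e+7, I))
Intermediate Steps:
M = Mul(4, I, Pow(13237, Rational(1, 2))) (M = Pow(-211792, Rational(1, 2)) = Mul(4, I, Pow(13237, Rational(1, 2))) ≈ Mul(460.21, I))
Mul(Add(M, -935944), Add(2942093, -2833123)) = Mul(Add(Mul(4, I, Pow(13237, Rational(1, 2))), -935944), Add(2942093, -2833123)) = Mul(Add(-935944, Mul(4, I, Pow(13237, Rational(1, 2)))), 108970) = Add(-101989817680, Mul(435880, I, Pow(13237, Rational(1, 2))))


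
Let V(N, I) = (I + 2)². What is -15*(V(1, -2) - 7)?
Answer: 105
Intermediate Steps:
V(N, I) = (2 + I)²
-15*(V(1, -2) - 7) = -15*((2 - 2)² - 7) = -15*(0² - 7) = -15*(0 - 7) = -15*(-7) = 105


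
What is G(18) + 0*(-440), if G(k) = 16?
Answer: 16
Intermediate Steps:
G(18) + 0*(-440) = 16 + 0*(-440) = 16 + 0 = 16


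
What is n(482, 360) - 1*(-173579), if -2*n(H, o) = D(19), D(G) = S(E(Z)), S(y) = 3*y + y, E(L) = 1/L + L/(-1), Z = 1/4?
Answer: 347143/2 ≈ 1.7357e+5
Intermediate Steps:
Z = 1/4 ≈ 0.25000
E(L) = 1/L - L (E(L) = 1/L + L*(-1) = 1/L - L)
S(y) = 4*y
D(G) = 15 (D(G) = 4*(1/(1/4) - 1*1/4) = 4*(4 - 1/4) = 4*(15/4) = 15)
n(H, o) = -15/2 (n(H, o) = -1/2*15 = -15/2)
n(482, 360) - 1*(-173579) = -15/2 - 1*(-173579) = -15/2 + 173579 = 347143/2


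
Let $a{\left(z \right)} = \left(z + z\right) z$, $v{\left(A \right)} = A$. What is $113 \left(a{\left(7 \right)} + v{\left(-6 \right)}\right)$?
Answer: $10396$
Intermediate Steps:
$a{\left(z \right)} = 2 z^{2}$ ($a{\left(z \right)} = 2 z z = 2 z^{2}$)
$113 \left(a{\left(7 \right)} + v{\left(-6 \right)}\right) = 113 \left(2 \cdot 7^{2} - 6\right) = 113 \left(2 \cdot 49 - 6\right) = 113 \left(98 - 6\right) = 113 \cdot 92 = 10396$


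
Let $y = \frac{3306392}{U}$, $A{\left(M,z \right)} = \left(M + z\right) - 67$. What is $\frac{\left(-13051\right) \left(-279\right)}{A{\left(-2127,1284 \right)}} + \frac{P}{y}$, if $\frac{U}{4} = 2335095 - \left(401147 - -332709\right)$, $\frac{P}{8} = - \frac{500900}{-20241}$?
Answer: $- \frac{162967516448719}{45045458010} \approx -3617.8$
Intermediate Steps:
$P = \frac{4007200}{20241}$ ($P = 8 \left(- \frac{500900}{-20241}\right) = 8 \left(\left(-500900\right) \left(- \frac{1}{20241}\right)\right) = 8 \cdot \frac{500900}{20241} = \frac{4007200}{20241} \approx 197.97$)
$A{\left(M,z \right)} = -67 + M + z$
$U = 6404956$ ($U = 4 \left(2335095 - \left(401147 - -332709\right)\right) = 4 \left(2335095 - \left(401147 + 332709\right)\right) = 4 \left(2335095 - 733856\right) = 4 \cdot 1601239 = 6404956$)
$y = \frac{826598}{1601239}$ ($y = \frac{3306392}{6404956} = 3306392 \cdot \frac{1}{6404956} = \frac{826598}{1601239} \approx 0.51622$)
$\frac{\left(-13051\right) \left(-279\right)}{A{\left(-2127,1284 \right)}} + \frac{P}{y} = \frac{\left(-13051\right) \left(-279\right)}{-67 - 2127 + 1284} + \frac{4007200}{20241 \cdot \frac{826598}{1601239}} = \frac{3641229}{-910} + \frac{4007200}{20241} \cdot \frac{1601239}{826598} = 3641229 \left(- \frac{1}{910}\right) + \frac{3208242460400}{8365585059} = - \frac{3641229}{910} + \frac{3208242460400}{8365585059} = - \frac{162967516448719}{45045458010}$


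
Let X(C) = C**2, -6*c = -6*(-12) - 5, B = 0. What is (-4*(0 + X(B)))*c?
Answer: 0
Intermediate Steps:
c = -67/6 (c = -(-6*(-12) - 5)/6 = -(72 - 5)/6 = -1/6*67 = -67/6 ≈ -11.167)
(-4*(0 + X(B)))*c = -4*(0 + 0**2)*(-67/6) = -4*(0 + 0)*(-67/6) = -4*0*(-67/6) = 0*(-67/6) = 0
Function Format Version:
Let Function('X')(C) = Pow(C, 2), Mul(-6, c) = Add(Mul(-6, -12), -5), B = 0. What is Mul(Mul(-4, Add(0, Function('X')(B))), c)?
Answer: 0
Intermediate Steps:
c = Rational(-67, 6) (c = Mul(Rational(-1, 6), Add(Mul(-6, -12), -5)) = Mul(Rational(-1, 6), Add(72, -5)) = Mul(Rational(-1, 6), 67) = Rational(-67, 6) ≈ -11.167)
Mul(Mul(-4, Add(0, Function('X')(B))), c) = Mul(Mul(-4, Add(0, Pow(0, 2))), Rational(-67, 6)) = Mul(Mul(-4, Add(0, 0)), Rational(-67, 6)) = Mul(Mul(-4, 0), Rational(-67, 6)) = Mul(0, Rational(-67, 6)) = 0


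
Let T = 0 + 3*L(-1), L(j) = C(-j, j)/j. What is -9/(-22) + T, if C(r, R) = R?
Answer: 75/22 ≈ 3.4091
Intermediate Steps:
L(j) = 1 (L(j) = j/j = 1)
T = 3 (T = 0 + 3*1 = 0 + 3 = 3)
-9/(-22) + T = -9/(-22) + 3 = -1/22*(-9) + 3 = 9/22 + 3 = 75/22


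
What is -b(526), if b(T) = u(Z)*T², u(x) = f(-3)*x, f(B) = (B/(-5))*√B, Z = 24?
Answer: -19920672*I*√3/5 ≈ -6.9007e+6*I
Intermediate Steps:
f(B) = -B^(3/2)/5 (f(B) = (B*(-⅕))*√B = (-B/5)*√B = -B^(3/2)/5)
u(x) = 3*I*x*√3/5 (u(x) = (-(-3)*I*√3/5)*x = (3*I*√3/5)*x = 3*I*x*√3/5)
b(T) = 72*I*√3*T²/5 (b(T) = ((⅗)*I*24*√3)*T² = (72*I*√3/5)*T² = 72*I*√3*T²/5)
-b(526) = -72*I*√3*526²/5 = -72*I*√3*276676/5 = -19920672*I*√3/5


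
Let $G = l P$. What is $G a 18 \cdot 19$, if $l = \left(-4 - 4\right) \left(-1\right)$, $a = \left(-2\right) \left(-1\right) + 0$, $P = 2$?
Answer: $10944$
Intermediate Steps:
$a = 2$ ($a = 2 + 0 = 2$)
$l = 8$ ($l = \left(-8\right) \left(-1\right) = 8$)
$G = 16$ ($G = 8 \cdot 2 = 16$)
$G a 18 \cdot 19 = 16 \cdot 2 \cdot 18 \cdot 19 = 16 \cdot 36 \cdot 19 = 16 \cdot 684 = 10944$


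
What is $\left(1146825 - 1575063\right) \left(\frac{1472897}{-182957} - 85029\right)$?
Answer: $\frac{6662579755628700}{182957} \approx 3.6416 \cdot 10^{10}$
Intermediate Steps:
$\left(1146825 - 1575063\right) \left(\frac{1472897}{-182957} - 85029\right) = - 428238 \left(1472897 \left(- \frac{1}{182957}\right) - 85029\right) = - 428238 \left(- \frac{1472897}{182957} - 85029\right) = \left(-428238\right) \left(- \frac{15558123650}{182957}\right) = \frac{6662579755628700}{182957}$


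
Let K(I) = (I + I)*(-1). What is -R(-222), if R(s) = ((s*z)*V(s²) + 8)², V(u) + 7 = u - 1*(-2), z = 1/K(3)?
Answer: -3324535935561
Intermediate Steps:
K(I) = -2*I (K(I) = (2*I)*(-1) = -2*I)
z = -⅙ (z = 1/(-2*3) = 1/(-6) = -⅙ ≈ -0.16667)
V(u) = -5 + u (V(u) = -7 + (u - 1*(-2)) = -7 + (u + 2) = -7 + (2 + u) = -5 + u)
R(s) = (8 - s*(-5 + s²)/6)² (R(s) = ((s*(-⅙))*(-5 + s²) + 8)² = ((-s/6)*(-5 + s²) + 8)² = (-s*(-5 + s²)/6 + 8)² = (8 - s*(-5 + s²)/6)²)
-R(-222) = -(-48 - 222*(-5 + (-222)²))²/36 = -(-48 - 222*(-5 + 49284))²/36 = -(-48 - 222*49279)²/36 = -(-48 - 10939938)²/36 = -(-10939986)²/36 = -119683293680196/36 = -1*3324535935561 = -3324535935561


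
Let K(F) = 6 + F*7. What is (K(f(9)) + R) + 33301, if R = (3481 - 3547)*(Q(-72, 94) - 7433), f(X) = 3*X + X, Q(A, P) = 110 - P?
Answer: 523081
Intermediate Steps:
f(X) = 4*X
K(F) = 6 + 7*F
R = 489522 (R = (3481 - 3547)*((110 - 1*94) - 7433) = -66*((110 - 94) - 7433) = -66*(16 - 7433) = -66*(-7417) = 489522)
(K(f(9)) + R) + 33301 = ((6 + 7*(4*9)) + 489522) + 33301 = ((6 + 7*36) + 489522) + 33301 = ((6 + 252) + 489522) + 33301 = (258 + 489522) + 33301 = 489780 + 33301 = 523081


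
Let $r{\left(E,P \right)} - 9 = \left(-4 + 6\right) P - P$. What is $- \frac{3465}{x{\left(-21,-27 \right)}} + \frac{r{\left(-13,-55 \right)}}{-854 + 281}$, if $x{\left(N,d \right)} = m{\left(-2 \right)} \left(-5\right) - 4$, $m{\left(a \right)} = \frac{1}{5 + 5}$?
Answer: $\frac{441256}{573} \approx 770.08$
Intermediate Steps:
$m{\left(a \right)} = \frac{1}{10}$
$x{\left(N,d \right)} = - \frac{9}{2}$ ($x{\left(N,d \right)} = \frac{1}{10} \left(-5\right) - 4 = - \frac{1}{2} - 4 = - \frac{9}{2}$)
$r{\left(E,P \right)} = 9 + P$ ($r{\left(E,P \right)} = 9 - \left(P - \left(-4 + 6\right) P\right) = 9 + \left(2 P - P\right) = 9 + P$)
$- \frac{3465}{x{\left(-21,-27 \right)}} + \frac{r{\left(-13,-55 \right)}}{-854 + 281} = - \frac{3465}{- \frac{9}{2}} + \frac{9 - 55}{-854 + 281} = \left(-3465\right) \left(- \frac{2}{9}\right) - \frac{46}{-573} = 770 - - \frac{46}{573} = 770 + \frac{46}{573} = \frac{441256}{573}$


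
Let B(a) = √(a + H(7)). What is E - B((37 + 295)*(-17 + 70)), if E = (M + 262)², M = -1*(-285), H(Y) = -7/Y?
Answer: 299209 - 3*√1955 ≈ 2.9908e+5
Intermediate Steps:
M = 285
B(a) = √(-1 + a) (B(a) = √(a - 7/7) = √(a - 7*⅐) = √(a - 1) = √(-1 + a))
E = 299209 (E = (285 + 262)² = 547² = 299209)
E - B((37 + 295)*(-17 + 70)) = 299209 - √(-1 + (37 + 295)*(-17 + 70)) = 299209 - √(-1 + 332*53) = 299209 - √(-1 + 17596) = 299209 - √17595 = 299209 - 3*√1955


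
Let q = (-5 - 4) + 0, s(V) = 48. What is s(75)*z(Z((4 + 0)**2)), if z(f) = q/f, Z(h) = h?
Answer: -27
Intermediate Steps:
q = -9 (q = -9 + 0 = -9)
z(f) = -9/f
s(75)*z(Z((4 + 0)**2)) = 48*(-9/(4 + 0)**2) = 48*(-9/(4**2)) = 48*(-9/16) = -27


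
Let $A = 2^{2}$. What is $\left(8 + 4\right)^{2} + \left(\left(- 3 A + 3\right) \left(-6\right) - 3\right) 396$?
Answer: $20340$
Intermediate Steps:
$A = 4$
$\left(8 + 4\right)^{2} + \left(\left(- 3 A + 3\right) \left(-6\right) - 3\right) 396 = \left(8 + 4\right)^{2} + \left(\left(\left(-3\right) 4 + 3\right) \left(-6\right) - 3\right) 396 = 12^{2} + \left(\left(-12 + 3\right) \left(-6\right) + \left(-3 + 0\right)\right) 396 = 144 + \left(\left(-9\right) \left(-6\right) - 3\right) 396 = 144 + \left(54 - 3\right) 396 = 144 + 51 \cdot 396 = 144 + 20196 = 20340$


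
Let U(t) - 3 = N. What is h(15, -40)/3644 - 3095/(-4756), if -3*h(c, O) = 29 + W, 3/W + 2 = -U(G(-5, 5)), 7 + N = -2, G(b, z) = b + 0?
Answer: 33693049/51992592 ≈ 0.64804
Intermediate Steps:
G(b, z) = b
N = -9 (N = -7 - 2 = -9)
U(t) = -6 (U(t) = 3 - 9 = -6)
W = ¾ (W = 3/(-2 - 1*(-6)) = 3/(-2 + 6) = 3/4 = 3*(¼) = ¾ ≈ 0.75000)
h(c, O) = -119/12 (h(c, O) = -(29 + ¾)/3 = -⅓*119/4 = -119/12)
h(15, -40)/3644 - 3095/(-4756) = -119/12/3644 - 3095/(-4756) = -119/12*1/3644 - 3095*(-1/4756) = -119/43728 + 3095/4756 = 33693049/51992592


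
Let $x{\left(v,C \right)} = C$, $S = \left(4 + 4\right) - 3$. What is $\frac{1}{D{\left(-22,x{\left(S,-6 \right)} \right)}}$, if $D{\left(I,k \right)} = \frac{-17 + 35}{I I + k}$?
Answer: $\frac{239}{9} \approx 26.556$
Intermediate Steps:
$S = 5$ ($S = 8 - 3 = 5$)
$D{\left(I,k \right)} = \frac{18}{k + I^{2}}$ ($D{\left(I,k \right)} = \frac{18}{I^{2} + k} = \frac{18}{k + I^{2}}$)
$\frac{1}{D{\left(-22,x{\left(S,-6 \right)} \right)}} = \frac{1}{18 \frac{1}{-6 + \left(-22\right)^{2}}} = \frac{1}{18 \frac{1}{-6 + 484}} = \frac{1}{18 \cdot \frac{1}{478}} = \frac{1}{\frac{9}{239}} = \frac{239}{9}$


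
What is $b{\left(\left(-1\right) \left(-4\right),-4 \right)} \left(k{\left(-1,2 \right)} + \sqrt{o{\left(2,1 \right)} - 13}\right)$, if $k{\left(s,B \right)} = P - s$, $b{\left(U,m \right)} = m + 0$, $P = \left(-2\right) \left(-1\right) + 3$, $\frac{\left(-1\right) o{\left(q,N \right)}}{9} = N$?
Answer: $-24 - 4 i \sqrt{22} \approx -24.0 - 18.762 i$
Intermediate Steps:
$o{\left(q,N \right)} = - 9 N$
$P = 5$ ($P = 2 + 3 = 5$)
$b{\left(U,m \right)} = m$
$k{\left(s,B \right)} = 5 - s$
$b{\left(\left(-1\right) \left(-4\right),-4 \right)} \left(k{\left(-1,2 \right)} + \sqrt{o{\left(2,1 \right)} - 13}\right) = - 4 \left(\left(5 - -1\right) + \sqrt{\left(-9\right) 1 - 13}\right) = - 4 \left(\left(5 + 1\right) + \sqrt{-9 - 13}\right) = - 4 \left(6 + \sqrt{-22}\right) = - 4 \left(6 + i \sqrt{22}\right) = -24 - 4 i \sqrt{22}$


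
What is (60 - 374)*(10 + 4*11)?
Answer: -16956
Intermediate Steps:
(60 - 374)*(10 + 4*11) = -314*(10 + 44) = -314*54 = -16956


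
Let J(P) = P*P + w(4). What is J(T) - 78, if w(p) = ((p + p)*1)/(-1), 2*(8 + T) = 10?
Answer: -77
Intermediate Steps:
T = -3 (T = -8 + (½)*10 = -8 + 5 = -3)
w(p) = -2*p (w(p) = ((2*p)*1)*(-1) = (2*p)*(-1) = -2*p)
J(P) = -8 + P² (J(P) = P*P - 2*4 = P² - 8 = -8 + P²)
J(T) - 78 = (-8 + (-3)²) - 78 = (-8 + 9) - 78 = 1 - 78 = -77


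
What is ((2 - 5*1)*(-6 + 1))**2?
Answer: 225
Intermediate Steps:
((2 - 5*1)*(-6 + 1))**2 = ((2 - 5)*(-5))**2 = (-3*(-5))**2 = 15**2 = 225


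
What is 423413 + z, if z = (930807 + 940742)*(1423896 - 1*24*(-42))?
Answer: 2666778079709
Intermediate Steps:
z = 2666777656296 (z = 1871549*(1423896 - 24*(-42)) = 1871549*(1423896 + 1008) = 1871549*1424904 = 2666777656296)
423413 + z = 423413 + 2666777656296 = 2666778079709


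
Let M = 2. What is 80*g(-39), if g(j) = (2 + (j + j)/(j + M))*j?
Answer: -474240/37 ≈ -12817.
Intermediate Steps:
g(j) = j*(2 + 2*j/(2 + j)) (g(j) = (2 + (j + j)/(j + 2))*j = (2 + (2*j)/(2 + j))*j = (2 + 2*j/(2 + j))*j = j*(2 + 2*j/(2 + j)))
80*g(-39) = 80*(4*(-39)*(1 - 39)/(2 - 39)) = 80*(4*(-39)*(-38)/(-37)) = 80*(4*(-39)*(-1/37)*(-38)) = 80*(-5928/37) = -474240/37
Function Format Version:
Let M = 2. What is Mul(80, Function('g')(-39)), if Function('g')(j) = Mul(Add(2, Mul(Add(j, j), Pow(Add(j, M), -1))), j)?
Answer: Rational(-474240, 37) ≈ -12817.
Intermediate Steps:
Function('g')(j) = Mul(j, Add(2, Mul(2, j, Pow(Add(2, j), -1)))) (Function('g')(j) = Mul(Add(2, Mul(Add(j, j), Pow(Add(j, 2), -1))), j) = Mul(Add(2, Mul(Mul(2, j), Pow(Add(2, j), -1))), j) = Mul(Add(2, Mul(2, j, Pow(Add(2, j), -1))), j) = Mul(j, Add(2, Mul(2, j, Pow(Add(2, j), -1)))))
Mul(80, Function('g')(-39)) = Mul(80, Mul(4, -39, Pow(Add(2, -39), -1), Add(1, -39))) = Mul(80, Mul(4, -39, Pow(-37, -1), -38)) = Mul(80, Mul(4, -39, Rational(-1, 37), -38)) = Mul(80, Rational(-5928, 37)) = Rational(-474240, 37)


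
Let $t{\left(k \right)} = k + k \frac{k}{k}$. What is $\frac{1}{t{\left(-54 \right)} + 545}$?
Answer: $\frac{1}{437} \approx 0.0022883$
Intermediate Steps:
$t{\left(k \right)} = 2 k$ ($t{\left(k \right)} = k + k 1 = k + k = 2 k$)
$\frac{1}{t{\left(-54 \right)} + 545} = \frac{1}{2 \left(-54\right) + 545} = \frac{1}{-108 + 545} = \frac{1}{437}$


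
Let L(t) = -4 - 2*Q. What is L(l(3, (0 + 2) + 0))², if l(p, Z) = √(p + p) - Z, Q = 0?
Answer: 16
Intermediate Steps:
l(p, Z) = -Z + √2*√p (l(p, Z) = √(2*p) - Z = √2*√p - Z = -Z + √2*√p)
L(t) = -4 (L(t) = -4 - 2*0 = -4 + 0 = -4)
L(l(3, (0 + 2) + 0))² = (-4)² = 16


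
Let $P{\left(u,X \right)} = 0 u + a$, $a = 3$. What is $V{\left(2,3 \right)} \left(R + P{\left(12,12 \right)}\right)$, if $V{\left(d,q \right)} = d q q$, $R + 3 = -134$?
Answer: $-2412$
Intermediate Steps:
$R = -137$ ($R = -3 - 134 = -137$)
$V{\left(d,q \right)} = d q^{2}$
$P{\left(u,X \right)} = 3$ ($P{\left(u,X \right)} = 0 u + 3 = 0 + 3 = 3$)
$V{\left(2,3 \right)} \left(R + P{\left(12,12 \right)}\right) = 2 \cdot 3^{2} \left(-137 + 3\right) = 2 \cdot 9 \left(-134\right) = 18 \left(-134\right) = -2412$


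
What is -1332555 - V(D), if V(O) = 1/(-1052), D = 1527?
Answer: -1401847859/1052 ≈ -1.3326e+6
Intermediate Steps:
V(O) = -1/1052
-1332555 - V(D) = -1332555 - 1*(-1/1052) = -1332555 + 1/1052 = -1401847859/1052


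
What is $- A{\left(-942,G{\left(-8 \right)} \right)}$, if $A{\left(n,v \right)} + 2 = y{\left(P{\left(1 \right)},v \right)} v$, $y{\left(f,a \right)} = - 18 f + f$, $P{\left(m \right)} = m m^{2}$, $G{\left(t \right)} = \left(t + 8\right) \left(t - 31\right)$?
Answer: $2$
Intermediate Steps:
$G{\left(t \right)} = \left(-31 + t\right) \left(8 + t\right)$ ($G{\left(t \right)} = \left(8 + t\right) \left(-31 + t\right) = \left(-31 + t\right) \left(8 + t\right)$)
$P{\left(m \right)} = m^{3}$
$y{\left(f,a \right)} = - 17 f$
$A{\left(n,v \right)} = -2 - 17 v$ ($A{\left(n,v \right)} = -2 + - 17 \cdot 1^{3} v = -2 + \left(-17\right) 1 v = -2 - 17 v$)
$- A{\left(-942,G{\left(-8 \right)} \right)} = - (-2 - 17 \left(-248 + \left(-8\right)^{2} - -184\right)) = - (-2 - 17 \left(-248 + 64 + 184\right)) = - (-2 - 0) = - (-2 + 0) = \left(-1\right) \left(-2\right) = 2$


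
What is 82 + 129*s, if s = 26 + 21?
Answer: 6145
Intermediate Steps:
s = 47
82 + 129*s = 82 + 129*47 = 82 + 6063 = 6145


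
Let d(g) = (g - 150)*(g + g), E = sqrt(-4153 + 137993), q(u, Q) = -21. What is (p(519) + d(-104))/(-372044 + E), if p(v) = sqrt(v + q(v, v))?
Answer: -307122322/2162759439 - 93011*sqrt(498)/34604151024 - 3302*sqrt(8365)/2162759439 - sqrt(4165770)/34604151024 ≈ -0.14220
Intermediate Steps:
E = 4*sqrt(8365) (E = sqrt(133840) = 4*sqrt(8365) ≈ 365.84)
p(v) = sqrt(-21 + v) (p(v) = sqrt(v - 21) = sqrt(-21 + v))
d(g) = 2*g*(-150 + g) (d(g) = (-150 + g)*(2*g) = 2*g*(-150 + g))
(p(519) + d(-104))/(-372044 + E) = (sqrt(-21 + 519) + 2*(-104)*(-150 - 104))/(-372044 + 4*sqrt(8365)) = (sqrt(498) + 2*(-104)*(-254))/(-372044 + 4*sqrt(8365)) = (sqrt(498) + 52832)/(-372044 + 4*sqrt(8365)) = (52832 + sqrt(498))/(-372044 + 4*sqrt(8365))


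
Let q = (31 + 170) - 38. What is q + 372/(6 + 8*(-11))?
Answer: 6497/41 ≈ 158.46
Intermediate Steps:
q = 163 (q = 201 - 38 = 163)
q + 372/(6 + 8*(-11)) = 163 + 372/(6 + 8*(-11)) = 163 + 372/(6 - 88) = 163 + 372/(-82) = 163 + 372*(-1/82) = 163 - 186/41 = 6497/41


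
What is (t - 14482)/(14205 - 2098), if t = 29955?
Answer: 15473/12107 ≈ 1.2780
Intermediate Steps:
(t - 14482)/(14205 - 2098) = (29955 - 14482)/(14205 - 2098) = 15473/12107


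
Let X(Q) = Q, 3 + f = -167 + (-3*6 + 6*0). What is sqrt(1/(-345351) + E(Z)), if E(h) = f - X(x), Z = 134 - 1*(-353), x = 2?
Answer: I*sqrt(22660789853541)/345351 ≈ 13.784*I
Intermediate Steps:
Z = 487 (Z = 134 + 353 = 487)
f = -188 (f = -3 + (-167 + (-3*6 + 6*0)) = -3 + (-167 + (-18 + 0)) = -3 + (-167 - 18) = -3 - 185 = -188)
E(h) = -190 (E(h) = -188 - 1*2 = -188 - 2 = -190)
sqrt(1/(-345351) + E(Z)) = sqrt(1/(-345351) - 190) = sqrt(-1/345351 - 190) = sqrt(-65616691/345351) = I*sqrt(22660789853541)/345351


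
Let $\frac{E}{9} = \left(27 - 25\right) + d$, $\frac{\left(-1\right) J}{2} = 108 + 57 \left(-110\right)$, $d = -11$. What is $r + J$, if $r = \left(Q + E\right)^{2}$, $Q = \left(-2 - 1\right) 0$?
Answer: $18885$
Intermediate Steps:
$J = 12324$ ($J = - 2 \left(108 + 57 \left(-110\right)\right) = - 2 \left(108 - 6270\right) = \left(-2\right) \left(-6162\right) = 12324$)
$E = -81$ ($E = 9 \left(\left(27 - 25\right) - 11\right) = 9 \left(2 - 11\right) = 9 \left(-9\right) = -81$)
$Q = 0$ ($Q = \left(-3\right) 0 = 0$)
$r = 6561$ ($r = \left(0 - 81\right)^{2} = \left(-81\right)^{2} = 6561$)
$r + J = 6561 + 12324 = 18885$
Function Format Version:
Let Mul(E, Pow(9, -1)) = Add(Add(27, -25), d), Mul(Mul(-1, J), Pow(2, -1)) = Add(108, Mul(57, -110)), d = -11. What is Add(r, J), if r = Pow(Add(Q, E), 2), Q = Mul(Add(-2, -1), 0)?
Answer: 18885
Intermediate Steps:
J = 12324 (J = Mul(-2, Add(108, Mul(57, -110))) = Mul(-2, Add(108, -6270)) = Mul(-2, -6162) = 12324)
E = -81 (E = Mul(9, Add(Add(27, -25), -11)) = Mul(9, Add(2, -11)) = Mul(9, -9) = -81)
Q = 0 (Q = Mul(-3, 0) = 0)
r = 6561 (r = Pow(Add(0, -81), 2) = Pow(-81, 2) = 6561)
Add(r, J) = Add(6561, 12324) = 18885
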